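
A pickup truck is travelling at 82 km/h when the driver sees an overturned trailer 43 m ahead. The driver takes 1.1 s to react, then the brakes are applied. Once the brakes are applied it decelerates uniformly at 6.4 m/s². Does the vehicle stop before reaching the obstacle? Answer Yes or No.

82 km/h ÷ 3.6 = 22.7778 m/s.
Reaction distance = 22.7778 × 1.1 = 25.056 m.
Braking distance = v²/(2a) = 518.828 / 12.800 = 40.533 m.
Total stopping distance = 25.056 + 40.533 = 65.589 m, vs 43 m available — it cannot stop in time and overshoots by 65.589 − 43 = 22.589 m.

No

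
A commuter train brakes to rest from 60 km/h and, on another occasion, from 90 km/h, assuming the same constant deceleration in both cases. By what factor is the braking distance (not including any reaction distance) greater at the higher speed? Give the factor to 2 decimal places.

Factor ≈ 2.25

Braking distance d = v²/(2a), so with a fixed, d ∝ v².
Factor = (90/60)² = 1.5000² = 2.2500.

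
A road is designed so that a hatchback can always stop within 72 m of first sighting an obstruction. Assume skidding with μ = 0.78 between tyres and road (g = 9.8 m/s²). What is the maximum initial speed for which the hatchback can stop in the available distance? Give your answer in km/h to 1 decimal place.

Maximum speed ≈ 119.4 km/h

a = μg = 0.78 × 9.8 = 7.644 m/s².
v²/(2a) = d ⇒ v = √(2 × 7.644 × 72) = √1100.74 = 33.1774 m/s.
33.1774 m/s × 3.6 = 119.439 km/h.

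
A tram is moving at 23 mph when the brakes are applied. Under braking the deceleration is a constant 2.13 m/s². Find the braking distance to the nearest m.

23 mph × 0.44704 = 10.2819 m/s.
Braking distance = v²/(2a) = 10.2819² / (2 × 2.130) = 105.717 / 4.260 = 24.816 m.

Braking distance ≈ 25 m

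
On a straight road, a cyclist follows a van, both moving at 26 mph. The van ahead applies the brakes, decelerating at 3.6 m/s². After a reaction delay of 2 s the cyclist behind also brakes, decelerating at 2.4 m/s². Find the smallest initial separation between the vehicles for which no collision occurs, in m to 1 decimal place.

26 mph × 0.44704 = 11.6230 m/s.
Leader travels v²/(2a_L) = 135.094 / 7.200 = 18.763 m before stopping.
Follower covers v·t_r = 11.6230 × 2 = 23.246 m while reacting, then v²/(2a_F) = 135.094 / 4.800 = 28.145 m while braking, for a total of 23.246 + 28.145 = 51.391 m.
Since a_F ≤ a_L and the follower starts braking later, the follower is never slower than the leader, so the closest approach is when both have stopped.
Minimum gap = 51.391 − 18.763 = 32.628 m.

Minimum gap ≈ 32.6 m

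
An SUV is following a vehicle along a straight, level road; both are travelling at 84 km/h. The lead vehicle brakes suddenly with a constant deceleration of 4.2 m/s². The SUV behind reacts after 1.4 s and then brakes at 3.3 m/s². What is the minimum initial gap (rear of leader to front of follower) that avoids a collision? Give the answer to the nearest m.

Minimum gap ≈ 50 m

84 km/h ÷ 3.6 = 23.3333 m/s.
Leader travels v²/(2a_L) = 544.443 / 8.400 = 64.815 m before stopping.
Follower covers v·t_r = 23.3333 × 1.4 = 32.667 m while reacting, then v²/(2a_F) = 544.443 / 6.600 = 82.491 m while braking, for a total of 32.667 + 82.491 = 115.158 m.
Since a_F ≤ a_L and the follower starts braking later, the follower is never slower than the leader, so the closest approach is when both have stopped.
Minimum gap = 115.158 − 64.815 = 50.343 m.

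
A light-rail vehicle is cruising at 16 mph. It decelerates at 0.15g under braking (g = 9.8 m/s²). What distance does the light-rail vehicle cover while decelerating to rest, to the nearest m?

Braking distance ≈ 17 m

16 mph × 0.44704 = 7.1526 m/s.
a = 0.15 × 9.8 = 1.470 m/s².
Braking distance = v²/(2a) = 7.1526² / (2 × 1.470) = 51.160 / 2.940 = 17.401 m.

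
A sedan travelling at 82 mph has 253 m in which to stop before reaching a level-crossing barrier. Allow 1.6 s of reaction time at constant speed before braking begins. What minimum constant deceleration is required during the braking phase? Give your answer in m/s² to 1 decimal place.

82 mph × 0.44704 = 36.6573 m/s.
Distance covered during reaction = 36.6573 × 1.6 = 58.652 m.
Distance available for braking: 253 − 58.652 = 194.348 m.
v² = 2a·d ⇒ a = v²/(2d) = 36.6573² / (2 × 194.348) = 1343.758 / 388.696 = 3.4571 m/s².

Required deceleration ≈ 3.5 m/s²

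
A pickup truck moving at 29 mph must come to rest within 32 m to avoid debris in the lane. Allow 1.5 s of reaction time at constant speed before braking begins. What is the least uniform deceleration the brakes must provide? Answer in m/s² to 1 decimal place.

29 mph × 0.44704 = 12.9642 m/s.
Distance covered during reaction = 12.9642 × 1.5 = 19.446 m.
Distance available for braking: 32 − 19.446 = 12.554 m.
v² = 2a·d ⇒ a = v²/(2d) = 12.9642² / (2 × 12.554) = 168.070 / 25.108 = 6.6939 m/s².

Required deceleration ≈ 6.7 m/s²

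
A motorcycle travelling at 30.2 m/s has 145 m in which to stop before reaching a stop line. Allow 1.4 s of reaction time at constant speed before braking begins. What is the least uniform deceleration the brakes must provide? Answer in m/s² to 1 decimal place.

Required deceleration ≈ 4.4 m/s²

Distance covered during reaction = 30.2000 × 1.4 = 42.280 m.
Distance available for braking: 145 − 42.280 = 102.720 m.
v² = 2a·d ⇒ a = v²/(2d) = 30.2000² / (2 × 102.720) = 912.040 / 205.440 = 4.4394 m/s².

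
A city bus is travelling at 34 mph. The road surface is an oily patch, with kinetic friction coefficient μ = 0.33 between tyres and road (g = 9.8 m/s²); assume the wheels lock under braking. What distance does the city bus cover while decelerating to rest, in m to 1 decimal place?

34 mph × 0.44704 = 15.1994 m/s.
a = μg = 0.33 × 9.8 = 3.234 m/s².
Braking distance = v²/(2a) = 15.1994² / (2 × 3.234) = 231.022 / 6.468 = 35.718 m.

Braking distance ≈ 35.7 m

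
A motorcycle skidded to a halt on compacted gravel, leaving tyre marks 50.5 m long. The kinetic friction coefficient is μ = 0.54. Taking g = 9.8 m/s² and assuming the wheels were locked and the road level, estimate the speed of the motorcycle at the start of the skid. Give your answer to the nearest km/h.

Initial speed ≈ 83 km/h

Deceleration a = μg = 0.54 × 9.8 = 5.292 m/s².
v = √(2a·d) = √(2 × 5.292 × 50.5) = √534.492 = 23.1191 m/s.
= 23.1191 × 3.6 = 83.229 km/h.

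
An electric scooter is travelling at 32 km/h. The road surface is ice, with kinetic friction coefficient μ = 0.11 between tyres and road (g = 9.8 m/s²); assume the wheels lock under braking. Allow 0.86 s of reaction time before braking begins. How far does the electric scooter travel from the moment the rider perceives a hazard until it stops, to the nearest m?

Total stopping distance ≈ 44 m

32 km/h ÷ 3.6 = 8.8889 m/s.
a = μg = 0.11 × 9.8 = 1.078 m/s².
Reaction distance = v·t_r = 8.8889 × 0.86 = 7.644 m.
Braking distance = v²/(2a) = 8.8889² / (2 × 1.078) = 79.013 / 2.156 = 36.648 m.
Total = 7.644 + 36.648 = 44.292 m.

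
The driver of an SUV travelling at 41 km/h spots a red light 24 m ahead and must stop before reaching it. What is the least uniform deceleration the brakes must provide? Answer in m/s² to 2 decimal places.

41 km/h ÷ 3.6 = 11.3889 m/s.
v² = 2a·d ⇒ a = v²/(2d) = 11.3889² / (2 × 24.000) = 129.707 / 48.000 = 2.7022 m/s².

Required deceleration ≈ 2.70 m/s²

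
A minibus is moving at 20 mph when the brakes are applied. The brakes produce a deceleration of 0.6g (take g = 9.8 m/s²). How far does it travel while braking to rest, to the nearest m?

Braking distance ≈ 7 m

20 mph × 0.44704 = 8.9408 m/s.
a = 0.6 × 9.8 = 5.880 m/s².
Braking distance = v²/(2a) = 8.9408² / (2 × 5.880) = 79.938 / 11.760 = 6.797 m.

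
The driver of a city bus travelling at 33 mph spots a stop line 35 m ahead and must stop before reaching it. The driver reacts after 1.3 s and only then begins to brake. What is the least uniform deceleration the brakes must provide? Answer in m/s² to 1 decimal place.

33 mph × 0.44704 = 14.7523 m/s.
Distance covered during reaction = 14.7523 × 1.3 = 19.178 m.
Distance available for braking: 35 − 19.178 = 15.822 m.
v² = 2a·d ⇒ a = v²/(2d) = 14.7523² / (2 × 15.822) = 217.630 / 31.644 = 6.8774 m/s².

Required deceleration ≈ 6.9 m/s²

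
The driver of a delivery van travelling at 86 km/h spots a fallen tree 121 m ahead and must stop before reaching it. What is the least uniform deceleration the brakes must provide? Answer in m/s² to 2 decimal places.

Required deceleration ≈ 2.36 m/s²

86 km/h ÷ 3.6 = 23.8889 m/s.
v² = 2a·d ⇒ a = v²/(2d) = 23.8889² / (2 × 121.000) = 570.680 / 242.000 = 2.3582 m/s².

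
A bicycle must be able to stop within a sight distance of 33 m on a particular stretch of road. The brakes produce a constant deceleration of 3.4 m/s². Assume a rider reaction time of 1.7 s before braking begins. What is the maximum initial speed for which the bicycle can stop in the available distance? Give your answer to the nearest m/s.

Stopping distance: v·t_r + v²/(2a) = 33 with t_r = 1.7 s and a = 3.400 m/s².
So v² + 11.560 v − 224.40 = 0.
Positive root: v = −a·t_r + √((a·t_r)² + 2a·d) = −5.780 + √(33.408 + 224.40) = 10.2764 m/s.

Maximum speed ≈ 10 m/s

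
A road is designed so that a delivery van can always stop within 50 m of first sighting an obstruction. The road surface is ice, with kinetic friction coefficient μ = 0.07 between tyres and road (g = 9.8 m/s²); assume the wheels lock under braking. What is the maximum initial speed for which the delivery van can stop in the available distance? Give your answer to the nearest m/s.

a = μg = 0.07 × 9.8 = 0.686 m/s².
v²/(2a) = d ⇒ v = √(2 × 0.686 × 50) = √68.60 = 8.2825 m/s.

Maximum speed ≈ 8 m/s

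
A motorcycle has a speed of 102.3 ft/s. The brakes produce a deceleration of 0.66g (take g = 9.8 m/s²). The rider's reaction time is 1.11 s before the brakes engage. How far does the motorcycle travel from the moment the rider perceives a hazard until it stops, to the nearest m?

102.3 ft/s × 0.3048 = 31.1810 m/s.
a = 0.66 × 9.8 = 6.468 m/s².
Reaction distance = v·t_r = 31.1810 × 1.11 = 34.611 m.
Braking distance = v²/(2a) = 31.1810² / (2 × 6.468) = 972.255 / 12.936 = 75.159 m.
Total = 34.611 + 75.159 = 109.770 m.

Total stopping distance ≈ 110 m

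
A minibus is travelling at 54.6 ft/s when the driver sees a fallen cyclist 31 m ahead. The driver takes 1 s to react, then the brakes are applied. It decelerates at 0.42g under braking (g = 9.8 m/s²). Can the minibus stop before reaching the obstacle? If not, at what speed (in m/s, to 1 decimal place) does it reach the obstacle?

No — it strikes the obstacle at 12.6 m/s

54.6 ft/s × 0.3048 = 16.6421 m/s.
a = 0.42 × 9.8 = 4.116 m/s².
Reaction distance = 16.6421 × 1 = 16.642 m.
Braking distance needed to stop: v²/(2a) = 276.959 / 8.232 = 33.644 m, so total needed = 16.642 + 33.644 = 50.286 m > 31 m — it cannot stop.
Distance remaining when braking begins: 31 − 16.642 = 14.358 m.
v² = v₀² − 2a·d = 276.959 − 2 × 4.116 × 14.358 = 158.764 m²/s².
v = √158.764 = 12.600 m/s.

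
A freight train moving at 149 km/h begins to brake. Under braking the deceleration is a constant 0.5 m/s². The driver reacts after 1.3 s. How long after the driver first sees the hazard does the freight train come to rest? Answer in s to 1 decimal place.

Total time ≈ 84.1 s

149 km/h ÷ 3.6 = 41.3889 m/s.
Braking time = v/a = 41.3889 / 0.500 = 82.778 s.
Total = 1.3 + 82.778 = 84.078 s.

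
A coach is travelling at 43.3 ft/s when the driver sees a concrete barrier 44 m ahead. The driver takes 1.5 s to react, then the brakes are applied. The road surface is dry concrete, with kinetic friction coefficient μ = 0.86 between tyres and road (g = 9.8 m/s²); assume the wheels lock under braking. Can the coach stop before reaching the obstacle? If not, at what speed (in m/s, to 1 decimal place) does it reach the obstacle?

43.3 ft/s × 0.3048 = 13.1978 m/s.
a = μg = 0.86 × 9.8 = 8.428 m/s².
Reaction distance = 13.1978 × 1.5 = 19.797 m.
Braking distance = v²/(2a) = 174.182 / 16.856 = 10.334 m.
Total stopping distance = 19.797 + 10.334 = 30.131 m, vs 44 m available — it stops with 44 − 30.131 = 13.869 m to spare.

Yes — it stops about 13.9 m short of the obstacle, so it never reaches it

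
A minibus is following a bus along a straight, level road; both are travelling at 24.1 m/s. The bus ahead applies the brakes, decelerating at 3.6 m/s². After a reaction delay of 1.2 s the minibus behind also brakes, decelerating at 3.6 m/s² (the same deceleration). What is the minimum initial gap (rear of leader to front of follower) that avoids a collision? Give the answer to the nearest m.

Minimum gap ≈ 29 m

Leader travels v²/(2a_L) = 580.810 / 7.200 = 80.668 m before stopping.
Follower covers v·t_r = 24.1000 × 1.2 = 28.920 m while reacting, then v²/(2a_F) = 580.810 / 7.200 = 80.668 m while braking, for a total of 28.920 + 80.668 = 109.588 m.
Since a_F ≤ a_L and the follower starts braking later, the follower is never slower than the leader, so the closest approach is when both have stopped.
Minimum gap = 109.588 − 80.668 = 28.920 m.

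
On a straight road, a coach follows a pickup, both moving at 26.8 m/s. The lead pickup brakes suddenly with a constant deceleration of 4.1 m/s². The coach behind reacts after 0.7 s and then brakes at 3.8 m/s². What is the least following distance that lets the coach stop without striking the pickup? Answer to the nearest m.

Leader travels v²/(2a_L) = 718.240 / 8.200 = 87.590 m before stopping.
Follower covers v·t_r = 26.8000 × 0.7 = 18.760 m while reacting, then v²/(2a_F) = 718.240 / 7.600 = 94.505 m while braking, for a total of 18.760 + 94.505 = 113.265 m.
Since a_F ≤ a_L and the follower starts braking later, the follower is never slower than the leader, so the closest approach is when both have stopped.
Minimum gap = 113.265 − 87.590 = 25.675 m.

Minimum gap ≈ 26 m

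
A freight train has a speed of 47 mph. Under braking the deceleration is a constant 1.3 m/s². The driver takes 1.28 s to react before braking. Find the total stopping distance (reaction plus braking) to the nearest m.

Total stopping distance ≈ 197 m

47 mph × 0.44704 = 21.0109 m/s.
Reaction distance = v·t_r = 21.0109 × 1.28 = 26.894 m.
Braking distance = v²/(2a) = 21.0109² / (2 × 1.300) = 441.458 / 2.600 = 169.792 m.
Total = 26.894 + 169.792 = 196.686 m.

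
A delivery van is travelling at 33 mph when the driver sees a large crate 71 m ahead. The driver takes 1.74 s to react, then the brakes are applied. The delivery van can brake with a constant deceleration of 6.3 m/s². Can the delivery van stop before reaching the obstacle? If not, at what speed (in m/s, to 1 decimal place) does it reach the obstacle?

Yes — it stops about 28.1 m short of the obstacle, so it never reaches it

33 mph × 0.44704 = 14.7523 m/s.
Reaction distance = 14.7523 × 1.74 = 25.669 m.
Braking distance = v²/(2a) = 217.630 / 12.600 = 17.272 m.
Total stopping distance = 25.669 + 17.272 = 42.941 m, vs 71 m available — it stops with 71 − 42.941 = 28.059 m to spare.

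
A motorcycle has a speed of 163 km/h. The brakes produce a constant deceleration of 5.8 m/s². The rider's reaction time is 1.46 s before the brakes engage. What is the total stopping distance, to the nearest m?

163 km/h ÷ 3.6 = 45.2778 m/s.
Reaction distance = v·t_r = 45.2778 × 1.46 = 66.106 m.
Braking distance = v²/(2a) = 45.2778² / (2 × 5.800) = 2050.079 / 11.600 = 176.731 m.
Total = 66.106 + 176.731 = 242.837 m.

Total stopping distance ≈ 243 m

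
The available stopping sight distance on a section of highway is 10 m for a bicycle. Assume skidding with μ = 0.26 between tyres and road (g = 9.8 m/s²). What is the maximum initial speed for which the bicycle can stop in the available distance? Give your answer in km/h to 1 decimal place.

a = μg = 0.26 × 9.8 = 2.548 m/s².
v²/(2a) = d ⇒ v = √(2 × 2.548 × 10) = √50.96 = 7.1386 m/s.
7.1386 m/s × 3.6 = 25.699 km/h.

Maximum speed ≈ 25.7 km/h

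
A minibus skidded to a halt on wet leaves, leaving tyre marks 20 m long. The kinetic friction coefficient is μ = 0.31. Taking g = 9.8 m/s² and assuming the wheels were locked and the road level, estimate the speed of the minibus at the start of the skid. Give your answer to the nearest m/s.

Initial speed ≈ 11 m/s

Deceleration a = μg = 0.31 × 9.8 = 3.038 m/s².
v = √(2a·d) = √(2 × 3.038 × 20) = √121.520 = 11.0236 m/s.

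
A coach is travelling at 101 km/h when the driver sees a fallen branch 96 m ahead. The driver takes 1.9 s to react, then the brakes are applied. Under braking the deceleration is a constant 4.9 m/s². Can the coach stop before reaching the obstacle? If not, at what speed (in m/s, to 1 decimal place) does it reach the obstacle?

101 km/h ÷ 3.6 = 28.0556 m/s.
Reaction distance = 28.0556 × 1.9 = 53.306 m.
Braking distance needed to stop: v²/(2a) = 787.117 / 9.800 = 80.318 m, so total needed = 53.306 + 80.318 = 133.624 m > 96 m — it cannot stop.
Distance remaining when braking begins: 96 − 53.306 = 42.694 m.
v² = v₀² − 2a·d = 787.117 − 2 × 4.900 × 42.694 = 368.716 m²/s².
v = √368.716 = 19.202 m/s.

No — it strikes the obstacle at 19.2 m/s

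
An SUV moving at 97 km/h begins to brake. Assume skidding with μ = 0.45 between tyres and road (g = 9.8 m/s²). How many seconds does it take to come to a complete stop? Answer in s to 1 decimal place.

97 km/h ÷ 3.6 = 26.9444 m/s.
a = μg = 0.45 × 9.8 = 4.410 m/s².
Braking time = v/a = 26.9444 / 4.410 = 6.110 s.

Braking time ≈ 6.1 s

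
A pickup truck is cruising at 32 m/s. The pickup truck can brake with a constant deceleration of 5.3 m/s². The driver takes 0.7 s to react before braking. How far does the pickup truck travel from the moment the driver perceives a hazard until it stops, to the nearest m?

Total stopping distance ≈ 119 m

Reaction distance = v·t_r = 32.0000 × 0.7 = 22.400 m.
Braking distance = v²/(2a) = 32.0000² / (2 × 5.300) = 1024.000 / 10.600 = 96.604 m.
Total = 22.400 + 96.604 = 119.004 m.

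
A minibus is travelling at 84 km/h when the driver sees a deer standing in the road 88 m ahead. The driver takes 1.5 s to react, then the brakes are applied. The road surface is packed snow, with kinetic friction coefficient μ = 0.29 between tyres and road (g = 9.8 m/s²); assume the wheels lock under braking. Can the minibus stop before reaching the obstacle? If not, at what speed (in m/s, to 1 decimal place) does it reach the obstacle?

No — it strikes the obstacle at 15.6 m/s

84 km/h ÷ 3.6 = 23.3333 m/s.
a = μg = 0.29 × 9.8 = 2.842 m/s².
Reaction distance = 23.3333 × 1.5 = 35.000 m.
Braking distance needed to stop: v²/(2a) = 544.443 / 5.684 = 95.785 m, so total needed = 35.000 + 95.785 = 130.785 m > 88 m — it cannot stop.
Distance remaining when braking begins: 88 − 35.000 = 53.000 m.
v² = v₀² − 2a·d = 544.443 − 2 × 2.842 × 53.000 = 243.191 m²/s².
v = √243.191 = 15.595 m/s.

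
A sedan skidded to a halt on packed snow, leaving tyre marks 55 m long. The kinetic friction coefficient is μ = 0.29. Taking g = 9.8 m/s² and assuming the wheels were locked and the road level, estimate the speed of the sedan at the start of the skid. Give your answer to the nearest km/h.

Initial speed ≈ 64 km/h

Deceleration a = μg = 0.29 × 9.8 = 2.842 m/s².
v = √(2a·d) = √(2 × 2.842 × 55) = √312.620 = 17.6811 m/s.
= 17.6811 × 3.6 = 63.652 km/h.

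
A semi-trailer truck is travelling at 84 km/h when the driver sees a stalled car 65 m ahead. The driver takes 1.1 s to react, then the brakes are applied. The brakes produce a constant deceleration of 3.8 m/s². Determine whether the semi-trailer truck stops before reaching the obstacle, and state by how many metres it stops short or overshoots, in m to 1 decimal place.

84 km/h ÷ 3.6 = 23.3333 m/s.
Reaction distance = 23.3333 × 1.1 = 25.667 m.
Braking distance = v²/(2a) = 544.443 / 7.600 = 71.637 m.
Total stopping distance = 25.667 + 71.637 = 97.304 m, vs 65 m available — it cannot stop in time and overshoots by 97.304 − 65 = 32.304 m.

No — it overshoots by 32.3 m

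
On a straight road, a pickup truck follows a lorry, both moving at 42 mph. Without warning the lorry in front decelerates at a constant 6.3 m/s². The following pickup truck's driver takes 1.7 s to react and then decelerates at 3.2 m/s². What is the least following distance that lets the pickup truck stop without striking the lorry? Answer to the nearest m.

Minimum gap ≈ 59 m

42 mph × 0.44704 = 18.7757 m/s.
Leader travels v²/(2a_L) = 352.527 / 12.600 = 27.978 m before stopping.
Follower covers v·t_r = 18.7757 × 1.7 = 31.919 m while reacting, then v²/(2a_F) = 352.527 / 6.400 = 55.082 m while braking, for a total of 31.919 + 55.082 = 87.001 m.
Since a_F ≤ a_L and the follower starts braking later, the follower is never slower than the leader, so the closest approach is when both have stopped.
Minimum gap = 87.001 − 27.978 = 59.023 m.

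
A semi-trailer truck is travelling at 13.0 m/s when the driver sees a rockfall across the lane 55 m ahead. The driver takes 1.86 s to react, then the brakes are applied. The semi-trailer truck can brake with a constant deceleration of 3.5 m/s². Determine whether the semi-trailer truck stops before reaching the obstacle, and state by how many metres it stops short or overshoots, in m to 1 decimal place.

Yes — it stops 6.7 m short of the obstacle

Reaction distance = 13.0000 × 1.86 = 24.180 m.
Braking distance = v²/(2a) = 169.000 / 7.000 = 24.143 m.
Total stopping distance = 24.180 + 24.143 = 48.323 m, vs 55 m available — it stops with 55 − 48.323 = 6.677 m to spare.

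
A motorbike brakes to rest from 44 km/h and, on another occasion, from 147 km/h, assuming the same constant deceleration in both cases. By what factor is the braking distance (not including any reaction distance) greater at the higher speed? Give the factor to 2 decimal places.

Factor ≈ 11.16

Braking distance d = v²/(2a), so with a fixed, d ∝ v².
Factor = (147/44)² = 3.3409² = 11.1616.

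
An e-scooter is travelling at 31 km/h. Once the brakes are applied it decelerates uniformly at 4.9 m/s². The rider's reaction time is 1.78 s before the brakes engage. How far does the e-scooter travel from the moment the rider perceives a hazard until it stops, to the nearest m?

Total stopping distance ≈ 23 m

31 km/h ÷ 3.6 = 8.6111 m/s.
Reaction distance = v·t_r = 8.6111 × 1.78 = 15.328 m.
Braking distance = v²/(2a) = 8.6111² / (2 × 4.900) = 74.151 / 9.800 = 7.566 m.
Total = 15.328 + 7.566 = 22.894 m.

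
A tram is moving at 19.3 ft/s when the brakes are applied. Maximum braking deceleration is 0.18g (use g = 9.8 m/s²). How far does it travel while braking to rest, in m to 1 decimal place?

Braking distance ≈ 9.8 m

19.3 ft/s × 0.3048 = 5.8826 m/s.
a = 0.18 × 9.8 = 1.764 m/s².
Braking distance = v²/(2a) = 5.8826² / (2 × 1.764) = 34.605 / 3.528 = 9.809 m.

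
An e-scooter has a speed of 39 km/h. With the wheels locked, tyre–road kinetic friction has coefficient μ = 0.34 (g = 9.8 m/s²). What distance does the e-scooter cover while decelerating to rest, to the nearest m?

Braking distance ≈ 18 m

39 km/h ÷ 3.6 = 10.8333 m/s.
a = μg = 0.34 × 9.8 = 3.332 m/s².
Braking distance = v²/(2a) = 10.8333² / (2 × 3.332) = 117.360 / 6.664 = 17.611 m.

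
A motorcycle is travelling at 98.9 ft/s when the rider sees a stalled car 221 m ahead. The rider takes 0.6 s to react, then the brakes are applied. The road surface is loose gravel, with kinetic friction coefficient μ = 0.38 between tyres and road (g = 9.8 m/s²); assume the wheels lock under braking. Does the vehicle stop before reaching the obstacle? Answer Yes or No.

Yes

98.9 ft/s × 0.3048 = 30.1447 m/s.
a = μg = 0.38 × 9.8 = 3.724 m/s².
Reaction distance = 30.1447 × 0.6 = 18.087 m.
Braking distance = v²/(2a) = 908.703 / 7.448 = 122.006 m.
Total stopping distance = 18.087 + 122.006 = 140.093 m, vs 221 m available — it stops with 221 − 140.093 = 80.907 m to spare.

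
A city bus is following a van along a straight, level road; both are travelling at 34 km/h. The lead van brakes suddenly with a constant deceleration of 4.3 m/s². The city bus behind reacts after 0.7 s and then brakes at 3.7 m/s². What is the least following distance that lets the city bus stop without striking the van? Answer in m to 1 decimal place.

34 km/h ÷ 3.6 = 9.4444 m/s.
Leader travels v²/(2a_L) = 89.197 / 8.600 = 10.372 m before stopping.
Follower covers v·t_r = 9.4444 × 0.7 = 6.611 m while reacting, then v²/(2a_F) = 89.197 / 7.400 = 12.054 m while braking, for a total of 6.611 + 12.054 = 18.665 m.
Since a_F ≤ a_L and the follower starts braking later, the follower is never slower than the leader, so the closest approach is when both have stopped.
Minimum gap = 18.665 − 10.372 = 8.293 m.

Minimum gap ≈ 8.3 m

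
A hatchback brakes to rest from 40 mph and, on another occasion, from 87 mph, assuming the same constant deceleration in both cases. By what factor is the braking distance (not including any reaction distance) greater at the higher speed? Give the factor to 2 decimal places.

Factor ≈ 4.73

Braking distance d = v²/(2a), so with a fixed, d ∝ v².
Factor = (87/40)² = 2.1750² = 4.7306.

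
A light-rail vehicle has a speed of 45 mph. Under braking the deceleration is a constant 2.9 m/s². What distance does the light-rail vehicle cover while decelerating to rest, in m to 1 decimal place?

45 mph × 0.44704 = 20.1168 m/s.
Braking distance = v²/(2a) = 20.1168² / (2 × 2.900) = 404.686 / 5.800 = 69.773 m.

Braking distance ≈ 69.8 m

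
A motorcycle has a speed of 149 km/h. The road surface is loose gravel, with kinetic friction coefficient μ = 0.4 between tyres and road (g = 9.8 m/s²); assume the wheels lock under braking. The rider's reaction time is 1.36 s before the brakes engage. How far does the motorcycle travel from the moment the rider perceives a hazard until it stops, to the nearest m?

149 km/h ÷ 3.6 = 41.3889 m/s.
a = μg = 0.4 × 9.8 = 3.920 m/s².
Reaction distance = v·t_r = 41.3889 × 1.36 = 56.289 m.
Braking distance = v²/(2a) = 41.3889² / (2 × 3.920) = 1713.041 / 7.840 = 218.500 m.
Total = 56.289 + 218.500 = 274.789 m.

Total stopping distance ≈ 275 m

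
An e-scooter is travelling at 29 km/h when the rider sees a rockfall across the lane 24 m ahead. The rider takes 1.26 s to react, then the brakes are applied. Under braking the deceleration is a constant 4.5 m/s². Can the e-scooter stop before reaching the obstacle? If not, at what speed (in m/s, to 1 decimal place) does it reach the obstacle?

29 km/h ÷ 3.6 = 8.0556 m/s.
Reaction distance = 8.0556 × 1.26 = 10.150 m.
Braking distance = v²/(2a) = 64.893 / 9.000 = 7.210 m.
Total stopping distance = 10.150 + 7.210 = 17.360 m, vs 24 m available — it stops with 24 − 17.360 = 6.640 m to spare.

Yes — it stops about 6.6 m short of the obstacle, so it never reaches it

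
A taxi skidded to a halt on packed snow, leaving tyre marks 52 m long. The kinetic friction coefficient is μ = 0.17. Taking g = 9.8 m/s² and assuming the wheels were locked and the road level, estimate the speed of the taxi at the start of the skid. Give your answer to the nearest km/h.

Deceleration a = μg = 0.17 × 9.8 = 1.666 m/s².
v = √(2a·d) = √(2 × 1.666 × 52) = √173.264 = 13.1630 m/s.
= 13.1630 × 3.6 = 47.387 km/h.

Initial speed ≈ 47 km/h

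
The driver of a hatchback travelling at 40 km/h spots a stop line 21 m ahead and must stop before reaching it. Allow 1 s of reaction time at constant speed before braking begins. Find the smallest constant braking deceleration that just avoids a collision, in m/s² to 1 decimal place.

Required deceleration ≈ 6.2 m/s²

40 km/h ÷ 3.6 = 11.1111 m/s.
Distance covered during reaction = 11.1111 × 1 = 11.111 m.
Distance available for braking: 21 − 11.111 = 9.889 m.
v² = 2a·d ⇒ a = v²/(2d) = 11.1111² / (2 × 9.889) = 123.457 / 19.778 = 6.2421 m/s².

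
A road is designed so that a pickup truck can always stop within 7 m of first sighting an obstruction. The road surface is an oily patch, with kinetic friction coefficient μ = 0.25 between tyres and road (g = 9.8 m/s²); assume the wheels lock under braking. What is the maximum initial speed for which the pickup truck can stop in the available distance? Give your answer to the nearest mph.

a = μg = 0.25 × 9.8 = 2.450 m/s².
v²/(2a) = d ⇒ v = √(2 × 2.450 × 7) = √34.30 = 5.8566 m/s.
5.8566 m/s ÷ 0.44704 = 13.101 mph.

Maximum speed ≈ 13 mph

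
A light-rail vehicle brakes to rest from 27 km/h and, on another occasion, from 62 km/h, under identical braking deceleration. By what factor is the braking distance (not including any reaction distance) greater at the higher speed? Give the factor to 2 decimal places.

Braking distance d = v²/(2a), so with a fixed, d ∝ v².
Factor = (62/27)² = 2.2963² = 5.2730.

Factor ≈ 5.27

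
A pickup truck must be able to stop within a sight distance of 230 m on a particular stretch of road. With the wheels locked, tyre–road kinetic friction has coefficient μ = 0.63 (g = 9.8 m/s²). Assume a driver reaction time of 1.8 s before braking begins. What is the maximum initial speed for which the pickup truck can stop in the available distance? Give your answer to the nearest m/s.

a = μg = 0.63 × 9.8 = 6.174 m/s².
Stopping distance: v·t_r + v²/(2a) = 230 with t_r = 1.8 s and a = 6.174 m/s².
So v² + 22.226 v − 2840.04 = 0.
Positive root: v = −a·t_r + √((a·t_r)² + 2a·d) = −11.113 + √(123.499 + 2840.04) = 43.3254 m/s.

Maximum speed ≈ 43 m/s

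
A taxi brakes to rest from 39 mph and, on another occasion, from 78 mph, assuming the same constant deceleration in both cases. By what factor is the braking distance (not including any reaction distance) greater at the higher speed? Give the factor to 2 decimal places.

Factor ≈ 4.00

Braking distance d = v²/(2a), so with a fixed, d ∝ v².
Factor = (78/39)² = 2.0000² = 4.0000.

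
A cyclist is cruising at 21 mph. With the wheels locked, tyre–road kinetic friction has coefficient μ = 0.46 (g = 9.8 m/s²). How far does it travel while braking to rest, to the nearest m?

Braking distance ≈ 10 m

21 mph × 0.44704 = 9.3878 m/s.
a = μg = 0.46 × 9.8 = 4.508 m/s².
Braking distance = v²/(2a) = 9.3878² / (2 × 4.508) = 88.131 / 9.016 = 9.775 m.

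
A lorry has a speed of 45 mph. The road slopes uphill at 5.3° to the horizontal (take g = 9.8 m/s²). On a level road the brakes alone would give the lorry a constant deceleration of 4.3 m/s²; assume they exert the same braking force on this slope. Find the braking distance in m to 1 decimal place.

45 mph × 0.44704 = 20.1168 m/s.
Gravity along the uphill slope adds to the braking deceleration: a_eff = 4.300 + 9.8·sin 5.3° = 4.300 + 0.905 = 5.205 m/s².
Braking distance = v²/(2a) = 20.1168² / (2 × 5.205) = 404.686 / 10.410 = 38.875 m.

Braking distance ≈ 38.9 m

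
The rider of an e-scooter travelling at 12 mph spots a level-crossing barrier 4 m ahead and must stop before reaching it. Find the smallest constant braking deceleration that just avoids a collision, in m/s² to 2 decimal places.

Required deceleration ≈ 3.60 m/s²

12 mph × 0.44704 = 5.3645 m/s.
v² = 2a·d ⇒ a = v²/(2d) = 5.3645² / (2 × 4.000) = 28.778 / 8.000 = 3.5972 m/s².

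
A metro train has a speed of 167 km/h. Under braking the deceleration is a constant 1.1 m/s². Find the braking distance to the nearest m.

167 km/h ÷ 3.6 = 46.3889 m/s.
Braking distance = v²/(2a) = 46.3889² / (2 × 1.100) = 2151.930 / 2.200 = 978.150 m.

Braking distance ≈ 978 m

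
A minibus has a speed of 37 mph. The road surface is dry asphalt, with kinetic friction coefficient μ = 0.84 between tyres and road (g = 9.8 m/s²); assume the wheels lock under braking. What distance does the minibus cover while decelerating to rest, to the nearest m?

37 mph × 0.44704 = 16.5405 m/s.
a = μg = 0.84 × 9.8 = 8.232 m/s².
Braking distance = v²/(2a) = 16.5405² / (2 × 8.232) = 273.588 / 16.464 = 16.617 m.

Braking distance ≈ 17 m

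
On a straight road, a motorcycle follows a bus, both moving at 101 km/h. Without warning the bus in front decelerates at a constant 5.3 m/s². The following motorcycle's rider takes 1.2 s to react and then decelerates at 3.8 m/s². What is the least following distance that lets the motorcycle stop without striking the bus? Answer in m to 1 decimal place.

Minimum gap ≈ 63.0 m

101 km/h ÷ 3.6 = 28.0556 m/s.
Leader travels v²/(2a_L) = 787.117 / 10.600 = 74.256 m before stopping.
Follower covers v·t_r = 28.0556 × 1.2 = 33.667 m while reacting, then v²/(2a_F) = 787.117 / 7.600 = 103.568 m while braking, for a total of 33.667 + 103.568 = 137.235 m.
Since a_F ≤ a_L and the follower starts braking later, the follower is never slower than the leader, so the closest approach is when both have stopped.
Minimum gap = 137.235 − 74.256 = 62.979 m.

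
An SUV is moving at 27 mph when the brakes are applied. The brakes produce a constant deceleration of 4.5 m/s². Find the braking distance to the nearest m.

27 mph × 0.44704 = 12.0701 m/s.
Braking distance = v²/(2a) = 12.0701² / (2 × 4.500) = 145.687 / 9.000 = 16.187 m.

Braking distance ≈ 16 m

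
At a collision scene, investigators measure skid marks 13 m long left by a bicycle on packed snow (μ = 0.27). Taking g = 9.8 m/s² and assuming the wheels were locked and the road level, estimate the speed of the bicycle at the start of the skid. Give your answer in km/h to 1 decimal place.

Deceleration a = μg = 0.27 × 9.8 = 2.646 m/s².
v = √(2a·d) = √(2 × 2.646 × 13) = √68.796 = 8.2943 m/s.
= 8.2943 × 3.6 = 29.859 km/h.

Initial speed ≈ 29.9 km/h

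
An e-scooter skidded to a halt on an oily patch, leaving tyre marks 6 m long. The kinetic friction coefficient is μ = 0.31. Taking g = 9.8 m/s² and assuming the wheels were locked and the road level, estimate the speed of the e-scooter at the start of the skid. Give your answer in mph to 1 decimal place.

Initial speed ≈ 13.5 mph

Deceleration a = μg = 0.31 × 9.8 = 3.038 m/s².
v = √(2a·d) = √(2 × 3.038 × 6) = √36.456 = 6.0379 m/s.
= 6.0379 ÷ 0.44704 = 13.506 mph.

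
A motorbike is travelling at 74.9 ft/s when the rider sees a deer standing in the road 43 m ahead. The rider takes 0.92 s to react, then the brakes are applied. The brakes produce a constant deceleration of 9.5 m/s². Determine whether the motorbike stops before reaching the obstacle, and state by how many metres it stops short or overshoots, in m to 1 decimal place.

74.9 ft/s × 0.3048 = 22.8295 m/s.
Reaction distance = 22.8295 × 0.92 = 21.003 m.
Braking distance = v²/(2a) = 521.186 / 19.000 = 27.431 m.
Total stopping distance = 21.003 + 27.431 = 48.434 m, vs 43 m available — it cannot stop in time and overshoots by 48.434 − 43 = 5.434 m.

No — it overshoots by 5.4 m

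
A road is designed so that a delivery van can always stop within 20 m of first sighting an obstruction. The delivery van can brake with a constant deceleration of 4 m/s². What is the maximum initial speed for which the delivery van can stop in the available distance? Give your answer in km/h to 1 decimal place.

Maximum speed ≈ 45.5 km/h

v²/(2a) = d ⇒ v = √(2 × 4.000 × 20) = √160.00 = 12.6491 m/s.
12.6491 m/s × 3.6 = 45.537 km/h.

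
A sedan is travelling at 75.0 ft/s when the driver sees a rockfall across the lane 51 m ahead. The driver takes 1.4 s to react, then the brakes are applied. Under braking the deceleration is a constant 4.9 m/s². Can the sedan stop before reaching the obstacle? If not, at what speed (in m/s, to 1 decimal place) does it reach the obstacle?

No — it strikes the obstacle at 18.3 m/s

75 ft/s × 0.3048 = 22.8600 m/s.
Reaction distance = 22.8600 × 1.4 = 32.004 m.
Braking distance needed to stop: v²/(2a) = 522.580 / 9.800 = 53.324 m, so total needed = 32.004 + 53.324 = 85.328 m > 51 m — it cannot stop.
Distance remaining when braking begins: 51 − 32.004 = 18.996 m.
v² = v₀² − 2a·d = 522.580 − 2 × 4.900 × 18.996 = 336.419 m²/s².
v = √336.419 = 18.342 m/s.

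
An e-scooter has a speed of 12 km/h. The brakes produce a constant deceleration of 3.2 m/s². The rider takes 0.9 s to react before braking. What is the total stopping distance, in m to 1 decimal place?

Total stopping distance ≈ 4.7 m

12 km/h ÷ 3.6 = 3.3333 m/s.
Reaction distance = v·t_r = 3.3333 × 0.9 = 3.000 m.
Braking distance = v²/(2a) = 3.3333² / (2 × 3.200) = 11.111 / 6.400 = 1.736 m.
Total = 3.000 + 1.736 = 4.736 m.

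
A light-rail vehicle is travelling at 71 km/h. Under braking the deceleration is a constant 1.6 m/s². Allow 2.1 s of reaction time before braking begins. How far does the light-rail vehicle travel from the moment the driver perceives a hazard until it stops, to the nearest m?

Total stopping distance ≈ 163 m

71 km/h ÷ 3.6 = 19.7222 m/s.
Reaction distance = v·t_r = 19.7222 × 2.1 = 41.417 m.
Braking distance = v²/(2a) = 19.7222² / (2 × 1.600) = 388.965 / 3.200 = 121.552 m.
Total = 41.417 + 121.552 = 162.969 m.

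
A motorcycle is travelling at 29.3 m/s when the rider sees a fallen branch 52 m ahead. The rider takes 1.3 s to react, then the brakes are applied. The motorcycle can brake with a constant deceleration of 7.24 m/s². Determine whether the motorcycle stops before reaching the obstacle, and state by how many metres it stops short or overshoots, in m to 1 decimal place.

No — it overshoots by 45.4 m

Reaction distance = 29.3000 × 1.3 = 38.090 m.
Braking distance = v²/(2a) = 858.490 / 14.480 = 59.288 m.
Total stopping distance = 38.090 + 59.288 = 97.378 m, vs 52 m available — it cannot stop in time and overshoots by 97.378 − 52 = 45.378 m.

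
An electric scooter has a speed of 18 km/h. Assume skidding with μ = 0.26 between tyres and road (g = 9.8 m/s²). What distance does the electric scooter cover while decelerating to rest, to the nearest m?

18 km/h ÷ 3.6 = 5.0000 m/s.
a = μg = 0.26 × 9.8 = 2.548 m/s².
Braking distance = v²/(2a) = 5.0000² / (2 × 2.548) = 25.000 / 5.096 = 4.906 m.

Braking distance ≈ 5 m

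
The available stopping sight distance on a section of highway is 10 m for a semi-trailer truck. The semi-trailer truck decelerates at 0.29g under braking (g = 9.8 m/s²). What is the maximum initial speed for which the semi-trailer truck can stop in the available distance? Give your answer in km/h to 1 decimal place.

a = 0.29 × 9.8 = 2.842 m/s².
v²/(2a) = d ⇒ v = √(2 × 2.842 × 10) = √56.84 = 7.5392 m/s.
7.5392 m/s × 3.6 = 27.141 km/h.

Maximum speed ≈ 27.1 km/h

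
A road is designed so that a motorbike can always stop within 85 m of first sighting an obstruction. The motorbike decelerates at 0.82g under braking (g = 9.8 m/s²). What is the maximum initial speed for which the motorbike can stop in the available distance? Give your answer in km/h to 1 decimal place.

Maximum speed ≈ 133.1 km/h

a = 0.82 × 9.8 = 8.036 m/s².
v²/(2a) = d ⇒ v = √(2 × 8.036 × 85) = √1366.12 = 36.9611 m/s.
36.9611 m/s × 3.6 = 133.060 km/h.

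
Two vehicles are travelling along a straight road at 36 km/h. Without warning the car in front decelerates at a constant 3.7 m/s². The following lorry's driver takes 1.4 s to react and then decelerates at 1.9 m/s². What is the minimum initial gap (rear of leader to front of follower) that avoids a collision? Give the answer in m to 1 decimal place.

Minimum gap ≈ 26.8 m

36 km/h ÷ 3.6 = 10.0000 m/s.
Leader travels v²/(2a_L) = 100.000 / 7.400 = 13.514 m before stopping.
Follower covers v·t_r = 10.0000 × 1.4 = 14.000 m while reacting, then v²/(2a_F) = 100.000 / 3.800 = 26.316 m while braking, for a total of 14.000 + 26.316 = 40.316 m.
Since a_F ≤ a_L and the follower starts braking later, the follower is never slower than the leader, so the closest approach is when both have stopped.
Minimum gap = 40.316 − 13.514 = 26.802 m.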